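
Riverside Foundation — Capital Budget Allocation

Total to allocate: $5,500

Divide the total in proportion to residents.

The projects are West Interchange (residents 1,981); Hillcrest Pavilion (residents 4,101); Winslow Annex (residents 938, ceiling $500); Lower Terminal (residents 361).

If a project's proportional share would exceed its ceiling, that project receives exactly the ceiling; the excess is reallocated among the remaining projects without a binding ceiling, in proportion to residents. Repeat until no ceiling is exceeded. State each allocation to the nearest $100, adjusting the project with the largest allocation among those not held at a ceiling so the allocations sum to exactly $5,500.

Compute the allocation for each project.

West Interchange: $1,500 | Hillcrest Pavilion: $3,200 | Winslow Annex: $500 | Lower Terminal: $300

Sum of residents: 7,381.
Proportional shares (ignoring caps): West Interchange 1,476.15; Hillcrest Pavilion 3,055.89; Winslow Annex 698.96; Lower Terminal 269.00.
Cap binds for Winslow Annex ($500); remaining pool $5,000 reallocated over remaining residents 6,443.
Remaining shares: West Interchange 1,537.33 → $1,500; Hillcrest Pavilion 3,182.52 → $3,200; Lower Terminal 280.15 → $300.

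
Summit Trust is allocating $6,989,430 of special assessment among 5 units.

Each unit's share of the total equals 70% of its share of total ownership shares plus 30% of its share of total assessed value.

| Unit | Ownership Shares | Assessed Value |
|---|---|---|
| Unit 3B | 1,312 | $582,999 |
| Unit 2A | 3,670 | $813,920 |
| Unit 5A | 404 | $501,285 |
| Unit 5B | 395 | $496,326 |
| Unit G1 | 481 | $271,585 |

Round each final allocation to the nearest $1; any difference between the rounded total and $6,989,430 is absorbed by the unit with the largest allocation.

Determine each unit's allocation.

Ownership shares total 6,262; assessed value total 2,666,115.
Blended shares (70% ownership shares + 30% assessed value): Unit 3B 0.2123; Unit 2A 0.5018; Unit 5A 0.1016; Unit 5B 0.1000; Unit G1 0.0843.
Pro-rata amounts: Unit 3B 1,483,599.94; Unit 2A 3,507,556.42; Unit 5A 709,899.08; Unit 5B 698,967.12; Unit G1 589,407.44.
Rounded to nearest $1: Unit 3B $1,483,600; Unit 2A $3,507,556; Unit 5A $709,899; Unit 5B $698,967; Unit G1 $589,407. Sum = $6,989,429.
Difference $6,989,430 − $6,989,429 = +$1 applied to largest allocation (Unit 2A): Unit 2A becomes $3,507,557.

Unit 3B: $1,483,600 | Unit 2A: $3,507,557 | Unit 5A: $709,899 | Unit 5B: $698,967 | Unit G1: $589,407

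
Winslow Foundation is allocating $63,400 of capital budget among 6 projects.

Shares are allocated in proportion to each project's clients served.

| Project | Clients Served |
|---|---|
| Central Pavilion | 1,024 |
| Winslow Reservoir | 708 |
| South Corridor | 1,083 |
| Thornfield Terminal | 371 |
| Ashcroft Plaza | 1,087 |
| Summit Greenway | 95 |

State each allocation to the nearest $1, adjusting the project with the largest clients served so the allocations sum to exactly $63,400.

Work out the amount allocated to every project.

Central Pavilion: $14,863 · Winslow Reservoir: $10,276 · South Corridor: $15,719 · Thornfield Terminal: $5,385 · Ashcroft Plaza: $15,778 · Summit Greenway: $1,379

Sum of clients served: 4,368.
Raw shares: Central Pavilion 1,024/4,368 × $63,400 = 14,863.00; Winslow Reservoir 708/4,368 × $63,400 = 10,276.37; South Corridor 1,083/4,368 × $63,400 = 15,719.37; Thornfield Terminal 371/4,368 × $63,400 = 5,384.94; Ashcroft Plaza 1,087/4,368 × $63,400 = 15,777.43; Summit Greenway 95/4,368 × $63,400 = 1,378.89.
After rounding ($1): Central Pavilion $14,863; Winslow Reservoir $10,276; South Corridor $15,719; Thornfield Terminal $5,385; Ashcroft Plaza $15,777; Summit Greenway $1,379. Sum = $63,399.
Difference $63,400 − $63,399 = +$1 applied to largest clients served (Ashcroft Plaza): Ashcroft Plaza becomes $15,778.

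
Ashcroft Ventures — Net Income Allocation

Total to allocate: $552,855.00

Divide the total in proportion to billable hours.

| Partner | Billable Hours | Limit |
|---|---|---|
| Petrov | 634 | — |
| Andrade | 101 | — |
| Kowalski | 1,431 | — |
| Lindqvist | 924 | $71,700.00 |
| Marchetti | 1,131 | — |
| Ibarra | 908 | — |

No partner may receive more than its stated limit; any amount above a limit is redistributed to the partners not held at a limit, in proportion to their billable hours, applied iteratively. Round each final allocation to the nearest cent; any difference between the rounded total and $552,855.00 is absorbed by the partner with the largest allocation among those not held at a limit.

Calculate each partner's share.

Total billable hours = 5,129.
Proportional shares (ignoring caps): Petrov 68,338.8711; Andrade 10,886.7918; Kowalski 154,247.5151; Lindqvist 99,597.9762; Marchetti 121,910.5098; Ibarra 97,873.3359.
Capped: Lindqvist ($71,700.00); residual $481,155.00 reallocated over remaining billable hours 4,205.
Remaining shares: Petrov 72,545.1296 → $72,545.13; Andrade 11,556.8740 → $11,556.87; Kowalski 163,741.4518 → $163,741.45; Marchetti 129,414.1034 → $129,414.10; Ibarra 103,897.4411 → $103,897.44.
Rounding difference +$0.01 applied to Kowalski → $163,741.46.

Petrov: $72,545.13 | Andrade: $11,556.87 | Kowalski: $163,741.46 | Lindqvist: $71,700.00 | Marchetti: $129,414.10 | Ibarra: $103,897.44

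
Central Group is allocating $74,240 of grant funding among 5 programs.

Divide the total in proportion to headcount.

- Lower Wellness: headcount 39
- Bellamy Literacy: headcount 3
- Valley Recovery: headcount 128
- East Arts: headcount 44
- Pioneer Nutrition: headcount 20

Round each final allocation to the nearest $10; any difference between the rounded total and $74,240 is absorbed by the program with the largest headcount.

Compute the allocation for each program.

Sum of headcount: 39 + 3 + 128 + 44 + 20 = 234.
Proportional shares: Lower Wellness 12,373.33; Bellamy Literacy 951.79; Valley Recovery 40,609.91; East Arts 13,959.66; Pioneer Nutrition 6,345.30.
Rounded to nearest $10: Lower Wellness $12,370; Bellamy Literacy $950; Valley Recovery $40,610; East Arts $13,960; Pioneer Nutrition $6,350. Sum = $74,240.
Rounded total matches; no reconciliation needed.

Lower Wellness: $12,370; Bellamy Literacy: $950; Valley Recovery: $40,610; East Arts: $13,960; Pioneer Nutrition: $6,350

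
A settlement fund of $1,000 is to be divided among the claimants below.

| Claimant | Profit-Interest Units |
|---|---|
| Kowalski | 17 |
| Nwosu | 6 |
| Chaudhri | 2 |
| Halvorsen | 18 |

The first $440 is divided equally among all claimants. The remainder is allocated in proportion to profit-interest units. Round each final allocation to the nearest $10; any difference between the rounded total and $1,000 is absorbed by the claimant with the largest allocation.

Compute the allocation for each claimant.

Kowalski: $330 | Nwosu: $190 | Chaudhri: $140 | Halvorsen: $340

First tranche $440 split equally: $110 each.
Remainder $560 by profit-interest units (total 43): Kowalski 221.40 → $220; Nwosu 78.14 → $80; Chaudhri 26.05 → $30; Halvorsen 234.42 → $230.
Totals: Kowalski $110 + $220 = $330; Nwosu $110 + $80 = $190; Chaudhri $110 + $30 = $140; Halvorsen $110 + $230 = $340.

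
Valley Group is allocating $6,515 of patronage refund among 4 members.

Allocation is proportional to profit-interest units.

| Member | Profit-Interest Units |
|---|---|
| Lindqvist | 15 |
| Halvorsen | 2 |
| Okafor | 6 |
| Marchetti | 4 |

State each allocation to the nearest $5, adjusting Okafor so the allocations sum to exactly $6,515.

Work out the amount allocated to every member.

Combined profit-interest units = 27.
Raw shares: Lindqvist 15/27 × $6,515 = 3,619.44; Halvorsen 2/27 × $6,515 = 482.59; Okafor 6/27 × $6,515 = 1,447.78; Marchetti 4/27 × $6,515 = 965.19.
Rounded to nearest $5: Lindqvist $3,620; Halvorsen $485; Okafor $1,450; Marchetti $965. Sum = $6,520.
Difference $6,515 − $6,520 = −$5 applied to Okafor: Okafor becomes $1,445.

Lindqvist: $3,620 | Halvorsen: $485 | Okafor: $1,445 | Marchetti: $965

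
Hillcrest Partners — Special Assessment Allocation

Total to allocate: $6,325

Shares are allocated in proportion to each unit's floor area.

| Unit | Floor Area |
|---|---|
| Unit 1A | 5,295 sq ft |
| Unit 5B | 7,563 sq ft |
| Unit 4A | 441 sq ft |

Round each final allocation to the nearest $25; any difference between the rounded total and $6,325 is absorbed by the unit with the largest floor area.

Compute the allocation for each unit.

Total floor area = 5,295 + 7,563 + 441 = 13,299.
Proportional shares: Unit 1A 2,518.30; Unit 5B 3,596.96; Unit 4A 209.74.
After rounding ($25): Unit 1A $2,525; Unit 5B $3,600; Unit 4A $200. Sum = $6,325.
No rounding difference to absorb.

Unit 1A: $2,525; Unit 5B: $3,600; Unit 4A: $200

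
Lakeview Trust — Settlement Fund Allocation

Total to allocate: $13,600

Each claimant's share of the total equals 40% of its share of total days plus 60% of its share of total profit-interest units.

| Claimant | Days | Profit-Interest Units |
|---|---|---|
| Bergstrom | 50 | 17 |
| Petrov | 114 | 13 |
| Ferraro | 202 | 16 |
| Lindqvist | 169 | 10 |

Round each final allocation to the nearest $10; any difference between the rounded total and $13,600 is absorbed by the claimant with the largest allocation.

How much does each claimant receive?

Bergstrom: $2,990 · Petrov: $3,050 · Ferraro: $4,380 · Lindqvist: $3,180

Totals — days 535, profit-interest units 56.
Blended shares (40% days + 60% profit-interest units): Bergstrom 0.2195; Petrov 0.2245; Ferraro 0.3225; Lindqvist 0.2335.
Raw shares: Bergstrom 2,985.55; Petrov 3,053.46; Ferraro 4,385.41; Lindqvist 3,175.57.
At nearest $10: Bergstrom $2,990; Petrov $3,050; Ferraro $4,390; Lindqvist $3,180. Sum = $13,610.
Difference $13,600 − $13,610 = −$10 applied to largest allocation (Ferraro): Ferraro becomes $4,380.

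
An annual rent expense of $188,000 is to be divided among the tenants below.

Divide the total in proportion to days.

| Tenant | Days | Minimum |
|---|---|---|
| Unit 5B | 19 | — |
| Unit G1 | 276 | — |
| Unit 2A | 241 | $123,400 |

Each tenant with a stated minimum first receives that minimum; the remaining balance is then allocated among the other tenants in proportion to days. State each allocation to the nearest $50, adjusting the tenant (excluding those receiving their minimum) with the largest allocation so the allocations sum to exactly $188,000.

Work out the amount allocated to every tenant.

Unit 5B: $4,150 · Unit G1: $60,450 · Unit 2A: $123,400

Fund the minimums — Unit 2A $123,400. Balance $64,600.
Balance split over remaining days 295: Unit 5B 4,160.68 → $4,150; Unit G1 60,439.32 → $60,450.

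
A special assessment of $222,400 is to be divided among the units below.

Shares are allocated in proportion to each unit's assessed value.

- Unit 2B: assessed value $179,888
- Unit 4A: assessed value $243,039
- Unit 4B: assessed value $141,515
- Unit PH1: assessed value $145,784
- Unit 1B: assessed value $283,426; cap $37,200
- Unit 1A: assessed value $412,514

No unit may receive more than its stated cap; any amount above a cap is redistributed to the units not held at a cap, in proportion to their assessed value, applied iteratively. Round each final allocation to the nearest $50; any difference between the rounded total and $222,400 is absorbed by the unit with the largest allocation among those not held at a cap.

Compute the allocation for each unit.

Sum of assessed value: 1,406,166.
Pro-rata shares before constraints: Unit 2B 28,451.19; Unit 4A 38,439.18; Unit 4B 22,382.09; Unit PH1 23,057.28; Unit 1B 44,826.81; Unit 1A 65,243.44.
Cap binds for Unit 1B ($37,200); residual $185,200 reallocated over remaining assessed value 1,122,740.
Shares after redistribution: Unit 2B 29,673.17 → $29,650; Unit 4A 40,090.16 → $40,100; Unit 4B 23,343.41 → $23,350; Unit PH1 24,047.59 → $24,050; Unit 1A 68,045.67 → $68,050.

Unit 2B: $29,650 | Unit 4A: $40,100 | Unit 4B: $23,350 | Unit PH1: $24,050 | Unit 1B: $37,200 | Unit 1A: $68,050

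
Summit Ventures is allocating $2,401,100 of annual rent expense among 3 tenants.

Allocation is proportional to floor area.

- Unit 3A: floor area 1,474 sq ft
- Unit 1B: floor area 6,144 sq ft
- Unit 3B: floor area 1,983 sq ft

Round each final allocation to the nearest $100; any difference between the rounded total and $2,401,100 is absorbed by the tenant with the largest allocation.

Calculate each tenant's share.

Unit 3A: $368,600 · Unit 1B: $1,536,600 · Unit 3B: $495,900

Floor area total: 9,601.
Proportional shares: Unit 3A 1,474/9,601 × $2,401,100 = 368,630.50; Unit 1B 6,144/9,601 × $2,401,100 = 1,536,543.94; Unit 3B 1,983/9,601 × $2,401,100 = 495,925.56.
After rounding ($100): Unit 3A $368,600; Unit 1B $1,536,500; Unit 3B $495,900. Sum = $2,401,000.
Difference $2,401,100 − $2,401,000 = +$100 applied to largest allocation (Unit 1B): Unit 1B becomes $1,536,600.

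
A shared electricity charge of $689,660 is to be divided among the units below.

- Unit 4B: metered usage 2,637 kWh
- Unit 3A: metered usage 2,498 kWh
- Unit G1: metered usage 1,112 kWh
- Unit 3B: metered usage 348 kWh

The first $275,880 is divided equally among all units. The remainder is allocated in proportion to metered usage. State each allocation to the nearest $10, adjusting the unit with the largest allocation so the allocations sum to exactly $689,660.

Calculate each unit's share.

Equal tier: $275,880 ÷ 4 = $68,970 apiece.
Remainder $413,780 by metered usage (total 6,595): Unit 4B 165,449.26 → $165,450; Unit 3A 156,728.19 → $156,730; Unit G1 69,768.52 → $69,770; Unit 3B 21,834.03 → $21,830.
Totals: Unit 4B $68,970 + $165,450 = $234,420; Unit 3A $68,970 + $156,730 = $225,700; Unit G1 $68,970 + $69,770 = $138,740; Unit 3B $68,970 + $21,830 = $90,800.

Unit 4B: $234,420 · Unit 3A: $225,700 · Unit G1: $138,740 · Unit 3B: $90,800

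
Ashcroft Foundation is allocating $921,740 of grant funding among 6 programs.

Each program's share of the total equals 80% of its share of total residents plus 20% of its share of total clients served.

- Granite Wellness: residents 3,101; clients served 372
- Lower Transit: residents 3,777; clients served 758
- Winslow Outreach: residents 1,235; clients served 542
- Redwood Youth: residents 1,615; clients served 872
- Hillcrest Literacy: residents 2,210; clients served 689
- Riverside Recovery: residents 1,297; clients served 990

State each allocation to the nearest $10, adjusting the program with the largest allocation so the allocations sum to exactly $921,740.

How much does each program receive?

Granite Wellness: $189,010 | Lower Transit: $243,520 | Winslow Outreach: $92,470 | Redwood Youth: $128,050 | Hillcrest Literacy: $153,210 | Riverside Recovery: $115,480

Totals — residents 13,235, clients served 4,223.
Combined weights (80% residents + 20% clients served): Granite Wellness 0.2051; Lower Transit 0.2642; Winslow Outreach 0.1003; Redwood Youth 0.1389; Hillcrest Literacy 0.1662; Riverside Recovery 0.1253.
Proportional shares: Granite Wellness 189,012.18; Lower Transit 243,525.91; Winslow Outreach 92,468.50; Redwood Youth 128,045.91; Hillcrest Literacy 153,207.96; Riverside Recovery 115,479.54.
After rounding ($10): Granite Wellness $189,010; Lower Transit $243,530; Winslow Outreach $92,470; Redwood Youth $128,050; Hillcrest Literacy $153,210; Riverside Recovery $115,480. Sum = $921,750.
Difference $921,740 − $921,750 = −$10 applied to largest allocation (Lower Transit): Lower Transit becomes $243,520.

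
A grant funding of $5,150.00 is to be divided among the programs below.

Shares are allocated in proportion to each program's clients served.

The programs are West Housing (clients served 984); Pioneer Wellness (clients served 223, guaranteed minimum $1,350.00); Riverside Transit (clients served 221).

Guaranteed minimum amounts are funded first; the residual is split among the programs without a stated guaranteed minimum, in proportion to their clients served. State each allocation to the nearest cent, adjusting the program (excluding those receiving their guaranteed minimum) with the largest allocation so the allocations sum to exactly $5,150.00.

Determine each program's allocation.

Guaranteed amounts: Pioneer Wellness $1,350.00. Residual $3,800.00.
Residual split over remaining clients served 1,205: West Housing 3,103.0705 → $3,103.07; Riverside Transit 696.9295 → $696.93.

West Housing: $3,103.07 · Pioneer Wellness: $1,350.00 · Riverside Transit: $696.93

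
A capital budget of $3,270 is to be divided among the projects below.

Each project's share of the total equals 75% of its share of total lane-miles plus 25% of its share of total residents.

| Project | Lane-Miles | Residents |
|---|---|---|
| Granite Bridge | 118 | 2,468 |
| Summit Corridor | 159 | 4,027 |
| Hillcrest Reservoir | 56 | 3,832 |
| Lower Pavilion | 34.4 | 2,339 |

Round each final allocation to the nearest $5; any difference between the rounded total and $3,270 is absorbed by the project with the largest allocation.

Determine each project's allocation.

Granite Bridge: $945 | Summit Corridor: $1,325 | Hillcrest Reservoir: $620 | Lower Pavilion: $380

Lane-miles total 367.4; residents total 12,666.
Composite weights (75% lane-miles + 25% residents): Granite Bridge 0.2896; Summit Corridor 0.4041; Hillcrest Reservoir 0.1900; Lower Pavilion 0.1164.
Proportional shares: Granite Bridge 946.98; Summit Corridor 1,321.28; Hillcrest Reservoir 621.14; Lower Pavilion 380.60.
After rounding ($5): Granite Bridge $945; Summit Corridor $1,320; Hillcrest Reservoir $620; Lower Pavilion $380. Sum = $3,265.
Difference $3,270 − $3,265 = +$5 applied to largest allocation (Summit Corridor): Summit Corridor becomes $1,325.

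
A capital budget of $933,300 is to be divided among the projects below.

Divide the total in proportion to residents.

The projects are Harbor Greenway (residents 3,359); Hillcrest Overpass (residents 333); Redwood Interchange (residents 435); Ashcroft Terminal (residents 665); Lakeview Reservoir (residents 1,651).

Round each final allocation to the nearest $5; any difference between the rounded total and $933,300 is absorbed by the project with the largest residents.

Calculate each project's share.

Sum of residents: 3,359 + 333 + 435 + 665 + 1,651 = 6,443.
Pro-rata amounts: Harbor Greenway 486,567.55; Hillcrest Overpass 48,236.68; Redwood Interchange 63,011.87; Ashcroft Terminal 96,328.50; Lakeview Reservoir 239,155.41.
At nearest $5: Harbor Greenway $486,570; Hillcrest Overpass $48,235; Redwood Interchange $63,010; Ashcroft Terminal $96,330; Lakeview Reservoir $239,155. Sum = $933,300.
Rounded total matches; no reconciliation needed.

Harbor Greenway: $486,570 | Hillcrest Overpass: $48,235 | Redwood Interchange: $63,010 | Ashcroft Terminal: $96,330 | Lakeview Reservoir: $239,155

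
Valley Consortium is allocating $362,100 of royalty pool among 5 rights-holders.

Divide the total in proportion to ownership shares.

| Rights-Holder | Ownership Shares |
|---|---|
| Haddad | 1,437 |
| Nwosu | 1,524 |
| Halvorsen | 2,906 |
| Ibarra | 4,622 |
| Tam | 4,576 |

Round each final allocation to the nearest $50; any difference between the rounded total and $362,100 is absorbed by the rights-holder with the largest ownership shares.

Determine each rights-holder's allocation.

Ownership shares total: 15,065.
Proportional shares: Haddad 1,437/15,065 × $362,100 = 34,539.51; Nwosu 1,524/15,065 × $362,100 = 36,630.63; Halvorsen 2,906/15,065 × $362,100 = 69,848.16; Ibarra 4,622/15,065 × $362,100 = 111,093.67; Tam 4,576/15,065 × $362,100 = 109,988.03.
Rounded to nearest $50: Haddad $34,550; Nwosu $36,650; Halvorsen $69,850; Ibarra $111,100; Tam $110,000. Sum = $362,150.
Difference $362,100 − $362,150 = −$50 applied to largest ownership shares (Ibarra): Ibarra becomes $111,050.

Haddad: $34,550 | Nwosu: $36,650 | Halvorsen: $69,850 | Ibarra: $111,050 | Tam: $110,000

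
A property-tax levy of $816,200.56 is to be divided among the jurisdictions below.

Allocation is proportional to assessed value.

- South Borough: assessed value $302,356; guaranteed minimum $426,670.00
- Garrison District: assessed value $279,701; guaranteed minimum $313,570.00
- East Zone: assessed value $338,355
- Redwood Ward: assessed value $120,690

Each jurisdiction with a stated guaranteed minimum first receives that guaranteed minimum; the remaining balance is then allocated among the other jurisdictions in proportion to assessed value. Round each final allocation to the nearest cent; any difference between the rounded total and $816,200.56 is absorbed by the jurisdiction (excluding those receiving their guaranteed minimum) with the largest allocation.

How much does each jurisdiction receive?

South Borough: $426,670.00 · Garrison District: $313,570.00 · East Zone: $55,989.36 · Redwood Ward: $19,971.20

Fund the minimums — South Borough $426,670.00; Garrison District $313,570.00. Remaining pool $75,960.56.
Remaining pool split over remaining assessed value 459,045: East Zone 55,989.3589 → $55,989.36; Redwood Ward 19,971.2011 → $19,971.20.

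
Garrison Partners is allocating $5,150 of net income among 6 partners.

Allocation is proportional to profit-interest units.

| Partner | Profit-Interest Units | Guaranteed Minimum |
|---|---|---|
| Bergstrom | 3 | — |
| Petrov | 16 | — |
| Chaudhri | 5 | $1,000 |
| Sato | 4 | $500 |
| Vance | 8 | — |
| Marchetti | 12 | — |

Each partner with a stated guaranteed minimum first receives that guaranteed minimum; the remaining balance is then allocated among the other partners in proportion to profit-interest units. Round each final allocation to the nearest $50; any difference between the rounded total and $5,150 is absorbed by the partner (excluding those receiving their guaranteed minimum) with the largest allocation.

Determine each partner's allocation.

Bergstrom: $300 | Petrov: $1,500 | Chaudhri: $1,000 | Sato: $500 | Vance: $750 | Marchetti: $1,100

Guaranteed amounts: Chaudhri $1,000; Sato $500. Remaining pool $3,650.
Remaining pool split over remaining profit-interest units 39: Bergstrom 280.77 → $300; Petrov 1,497.44 → $1,500; Vance 748.72 → $750; Marchetti 1,123.08 → $1,100.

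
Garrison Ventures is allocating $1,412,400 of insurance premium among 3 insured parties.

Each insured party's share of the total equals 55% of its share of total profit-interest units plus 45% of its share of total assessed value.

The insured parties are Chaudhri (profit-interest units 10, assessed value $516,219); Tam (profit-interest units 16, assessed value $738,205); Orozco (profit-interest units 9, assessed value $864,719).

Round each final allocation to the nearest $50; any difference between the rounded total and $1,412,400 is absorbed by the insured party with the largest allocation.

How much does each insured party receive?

Profit-interest units total 35; assessed value total 2,119,143.
Composite weights (55% profit-interest units + 45% assessed value): Chaudhri 0.2668; Tam 0.4082; Orozco 0.3251.
Pro-rata amounts: Chaudhri 376,774.59; Tam 576,522.47; Orozco 459,102.94.
Rounded to nearest $50: Chaudhri $376,750; Tam $576,500; Orozco $459,100. Sum = $1,412,350.
Difference $1,412,400 − $1,412,350 = +$50 applied to largest allocation (Tam): Tam becomes $576,550.

Chaudhri: $376,750; Tam: $576,550; Orozco: $459,100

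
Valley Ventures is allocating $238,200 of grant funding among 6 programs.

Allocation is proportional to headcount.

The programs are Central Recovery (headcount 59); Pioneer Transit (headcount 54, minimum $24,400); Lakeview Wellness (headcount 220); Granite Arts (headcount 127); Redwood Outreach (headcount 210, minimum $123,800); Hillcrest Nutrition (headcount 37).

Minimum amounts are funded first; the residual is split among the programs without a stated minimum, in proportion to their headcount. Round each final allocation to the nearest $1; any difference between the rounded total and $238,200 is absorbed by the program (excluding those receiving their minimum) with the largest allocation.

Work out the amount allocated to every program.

Minimums first: Pioneer Transit $24,400; Redwood Outreach $123,800. Remaining pool $90,000.
Remaining pool split over remaining headcount 443: Central Recovery 11,986.46 → $11,986; Lakeview Wellness 44,695.26 → $44,695; Granite Arts 25,801.35 → $25,801; Hillcrest Nutrition 7,516.93 → $7,517.
Rounding difference +$1 applied to Lakeview Wellness → $44,696.

Central Recovery: $11,986 | Pioneer Transit: $24,400 | Lakeview Wellness: $44,696 | Granite Arts: $25,801 | Redwood Outreach: $123,800 | Hillcrest Nutrition: $7,517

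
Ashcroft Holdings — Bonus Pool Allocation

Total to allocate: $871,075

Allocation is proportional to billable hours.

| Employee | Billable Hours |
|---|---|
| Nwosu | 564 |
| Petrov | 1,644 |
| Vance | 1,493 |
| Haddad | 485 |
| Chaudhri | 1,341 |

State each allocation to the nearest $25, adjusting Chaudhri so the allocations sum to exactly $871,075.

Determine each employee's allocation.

Nwosu: $88,900; Petrov: $259,100; Vance: $235,300; Haddad: $76,450; Chaudhri: $211,325

Sum of billable hours: 5,527.
Raw shares: Nwosu 564/5,527 × $871,075 = 88,888.42; Petrov 1,644/5,527 × $871,075 = 259,100.29; Vance 1,493/5,527 × $871,075 = 235,302.15; Haddad 485/5,527 × $871,075 = 76,437.74; Chaudhri 1,341/5,527 × $871,075 = 211,346.40.
After rounding ($25): Nwosu $88,900; Petrov $259,100; Vance $235,300; Haddad $76,450; Chaudhri $211,350. Sum = $871,100.
Difference $871,075 − $871,100 = −$25 applied to Chaudhri: Chaudhri becomes $211,325.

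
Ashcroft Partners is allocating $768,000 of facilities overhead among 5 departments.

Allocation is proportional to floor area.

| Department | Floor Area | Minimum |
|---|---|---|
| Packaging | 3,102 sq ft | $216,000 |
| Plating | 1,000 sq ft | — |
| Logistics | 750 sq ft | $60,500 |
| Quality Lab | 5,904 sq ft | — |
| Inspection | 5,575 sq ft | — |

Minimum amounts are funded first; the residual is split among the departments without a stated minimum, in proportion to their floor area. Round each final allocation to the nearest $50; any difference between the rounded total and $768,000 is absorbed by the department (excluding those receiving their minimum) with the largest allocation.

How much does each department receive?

Packaging: $216,000 · Plating: $39,400 · Logistics: $60,500 · Quality Lab: $232,500 · Inspection: $219,600

Fund the minimums — Packaging $216,000; Logistics $60,500. Remaining pool $491,500.
Remaining pool split over remaining floor area 12,479: Plating 39,386.17 → $39,400; Quality Lab 232,535.94 → $232,550; Inspection 219,577.89 → $219,600.
Rounding difference −$50 applied to Quality Lab → $232,500.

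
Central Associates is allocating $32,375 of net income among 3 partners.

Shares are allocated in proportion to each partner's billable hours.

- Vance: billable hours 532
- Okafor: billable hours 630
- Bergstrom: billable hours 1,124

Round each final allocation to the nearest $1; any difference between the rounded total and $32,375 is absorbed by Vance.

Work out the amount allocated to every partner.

Billable hours total: 2,286.
Raw shares: Vance 532/2,286 × $32,375 = 7,534.34; Okafor 630/2,286 × $32,375 = 8,922.24; Bergstrom 1,124/2,286 × $32,375 = 15,918.42.
After rounding ($1): Vance $7,534; Okafor $8,922; Bergstrom $15,918. Sum = $32,374.
Difference $32,375 − $32,374 = +$1 applied to Vance: Vance becomes $7,535.

Vance: $7,535; Okafor: $8,922; Bergstrom: $15,918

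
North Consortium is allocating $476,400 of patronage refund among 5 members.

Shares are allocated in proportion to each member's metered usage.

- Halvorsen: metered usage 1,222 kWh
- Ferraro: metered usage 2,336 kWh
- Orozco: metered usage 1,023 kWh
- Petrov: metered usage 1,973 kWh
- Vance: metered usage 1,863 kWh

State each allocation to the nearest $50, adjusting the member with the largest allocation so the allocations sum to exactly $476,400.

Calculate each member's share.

Halvorsen: $69,150 · Ferraro: $132,250 · Orozco: $57,900 · Petrov: $111,650 · Vance: $105,450

Total metered usage = 8,417.
Pro-rata amounts: Halvorsen 1,222/8,417 × $476,400 = 69,164.88; Ferraro 2,336/8,417 × $476,400 = 132,216.99; Orozco 1,023/8,417 × $476,400 = 57,901.53; Petrov 1,973/8,417 × $476,400 = 111,671.28; Vance 1,863/8,417 × $476,400 = 105,445.31.
At nearest $50: Halvorsen $69,150; Ferraro $132,200; Orozco $57,900; Petrov $111,650; Vance $105,450. Sum = $476,350.
Difference $476,400 − $476,350 = +$50 applied to largest allocation (Ferraro): Ferraro becomes $132,250.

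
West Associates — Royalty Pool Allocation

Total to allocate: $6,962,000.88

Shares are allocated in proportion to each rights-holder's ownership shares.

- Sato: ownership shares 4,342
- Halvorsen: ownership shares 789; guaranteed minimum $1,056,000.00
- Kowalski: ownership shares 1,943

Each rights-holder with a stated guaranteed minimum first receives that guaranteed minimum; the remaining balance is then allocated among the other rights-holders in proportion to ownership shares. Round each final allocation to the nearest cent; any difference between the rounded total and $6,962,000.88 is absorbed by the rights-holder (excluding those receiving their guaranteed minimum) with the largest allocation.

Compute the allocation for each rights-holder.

Sato: $4,080,167.99; Halvorsen: $1,056,000.00; Kowalski: $1,825,832.89

Guaranteed amounts: Halvorsen $1,056,000.00. Remaining pool $5,906,000.88.
Remaining pool split over remaining ownership shares 6,285: Sato 4,080,167.9906 → $4,080,167.99; Kowalski 1,825,832.8894 → $1,825,832.89.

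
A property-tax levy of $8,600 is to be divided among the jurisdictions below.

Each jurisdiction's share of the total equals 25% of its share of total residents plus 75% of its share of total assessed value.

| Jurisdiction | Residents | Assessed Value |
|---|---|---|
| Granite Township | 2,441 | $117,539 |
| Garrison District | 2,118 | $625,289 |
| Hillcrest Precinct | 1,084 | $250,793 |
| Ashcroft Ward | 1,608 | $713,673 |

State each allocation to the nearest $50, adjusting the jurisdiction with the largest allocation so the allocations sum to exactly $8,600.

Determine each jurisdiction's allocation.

Totals — residents 7,251, assessed value 1,707,294.
Blended shares (25% residents + 75% assessed value): Granite Township 0.1358; Garrison District 0.3477; Hillcrest Precinct 0.1475; Ashcroft Ward 0.3690.
Proportional shares: Granite Township 1,167.83; Garrison District 2,990.29; Hillcrest Precinct 1,268.89; Ashcroft Ward 3,172.98.
After rounding ($50): Granite Township $1,150; Garrison District $3,000; Hillcrest Precinct $1,250; Ashcroft Ward $3,150. Sum = $8,550.
Difference $8,600 − $8,550 = +$50 applied to largest allocation (Ashcroft Ward): Ashcroft Ward becomes $3,200.

Granite Township: $1,150 | Garrison District: $3,000 | Hillcrest Precinct: $1,250 | Ashcroft Ward: $3,200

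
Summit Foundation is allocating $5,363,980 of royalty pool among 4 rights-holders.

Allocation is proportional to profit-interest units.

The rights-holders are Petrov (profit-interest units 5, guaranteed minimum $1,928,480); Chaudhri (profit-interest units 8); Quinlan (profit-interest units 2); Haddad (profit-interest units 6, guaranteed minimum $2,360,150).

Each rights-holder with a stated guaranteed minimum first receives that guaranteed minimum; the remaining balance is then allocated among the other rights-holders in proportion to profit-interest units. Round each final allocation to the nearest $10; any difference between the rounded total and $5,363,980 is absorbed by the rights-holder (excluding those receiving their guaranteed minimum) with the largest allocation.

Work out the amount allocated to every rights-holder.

Petrov: $1,928,480 | Chaudhri: $860,280 | Quinlan: $215,070 | Haddad: $2,360,150

Guaranteed amounts: Petrov $1,928,480; Haddad $2,360,150. Residual $1,075,350.
Residual split over remaining profit-interest units 10: Chaudhri 860,280.00 → $860,280; Quinlan 215,070.00 → $215,070.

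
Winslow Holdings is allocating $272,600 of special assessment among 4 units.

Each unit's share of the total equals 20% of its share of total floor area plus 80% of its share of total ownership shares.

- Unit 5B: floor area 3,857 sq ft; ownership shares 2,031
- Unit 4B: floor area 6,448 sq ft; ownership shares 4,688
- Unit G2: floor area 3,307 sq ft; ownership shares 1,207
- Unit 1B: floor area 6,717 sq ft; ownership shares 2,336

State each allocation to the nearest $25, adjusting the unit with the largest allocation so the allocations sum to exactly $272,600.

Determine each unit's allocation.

Floor area total 20,329; ownership shares total 10,262.
Combined weights (20% floor area + 80% ownership shares): Unit 5B 0.1963; Unit 4B 0.4289; Unit G2 0.1266; Unit 1B 0.2482.
Raw shares: Unit 5B 53,505.25; Unit 4B 116,918.49; Unit G2 34,519.21; Unit 1B 67,657.05.
Rounded to nearest $25: Unit 5B $53,500; Unit 4B $116,925; Unit G2 $34,525; Unit 1B $67,650. Sum = $272,600.
Sum already equals the total — no adjustment.

Unit 5B: $53,500 | Unit 4B: $116,925 | Unit G2: $34,525 | Unit 1B: $67,650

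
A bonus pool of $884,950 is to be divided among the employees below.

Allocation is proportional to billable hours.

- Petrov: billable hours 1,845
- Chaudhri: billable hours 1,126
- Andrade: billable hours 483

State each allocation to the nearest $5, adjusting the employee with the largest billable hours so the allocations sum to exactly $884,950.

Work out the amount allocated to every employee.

Billable hours total: 3,454.
Pro-rata amounts: Petrov 1,845/3,454 × $884,950 = 472,707.80; Chaudhri 1,126/3,454 × $884,950 = 288,492.68; Andrade 483/3,454 × $884,950 = 123,749.52.
At nearest $5: Petrov $472,710; Chaudhri $288,495; Andrade $123,750. Sum = $884,955.
Difference $884,950 − $884,955 = −$5 applied to largest billable hours (Petrov): Petrov becomes $472,705.

Petrov: $472,705 | Chaudhri: $288,495 | Andrade: $123,750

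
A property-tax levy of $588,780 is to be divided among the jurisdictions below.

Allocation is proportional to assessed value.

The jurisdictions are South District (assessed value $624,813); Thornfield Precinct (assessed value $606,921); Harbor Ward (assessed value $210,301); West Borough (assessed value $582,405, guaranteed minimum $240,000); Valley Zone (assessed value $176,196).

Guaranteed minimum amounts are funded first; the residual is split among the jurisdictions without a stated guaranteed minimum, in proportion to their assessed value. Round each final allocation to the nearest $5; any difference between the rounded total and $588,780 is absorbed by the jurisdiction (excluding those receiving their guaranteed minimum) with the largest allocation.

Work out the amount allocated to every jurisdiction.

Fund the minimums — West Borough $240,000. Residual $348,780.
Residual split over remaining assessed value 1,618,231: South District 134,666.98 → $134,665; Thornfield Precinct 130,810.69 → $130,810; Harbor Ward 45,326.52 → $45,325; Valley Zone 37,975.81 → $37,975.
Rounding difference +$5 applied to South District → $134,670.

South District: $134,670; Thornfield Precinct: $130,810; Harbor Ward: $45,325; West Borough: $240,000; Valley Zone: $37,975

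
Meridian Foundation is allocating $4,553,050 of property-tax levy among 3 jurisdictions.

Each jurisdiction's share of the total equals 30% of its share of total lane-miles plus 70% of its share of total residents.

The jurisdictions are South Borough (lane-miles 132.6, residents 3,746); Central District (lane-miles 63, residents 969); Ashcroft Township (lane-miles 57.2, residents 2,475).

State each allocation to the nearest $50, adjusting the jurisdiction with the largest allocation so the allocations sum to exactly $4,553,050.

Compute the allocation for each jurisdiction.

Totals — lane-miles 252.8, residents 7,190.
Composite weights (30% lane-miles + 70% residents): South Borough 0.5221; Central District 0.1691; Ashcroft Township 0.3088.
Raw shares: South Borough 2,376,958.77; Central District 769,929.95; Ashcroft Township 1,406,161.29.
Rounded to nearest $50: South Borough $2,376,950; Central District $769,950; Ashcroft Township $1,406,150. Sum = $4,553,050.
Rounded total matches; no reconciliation needed.

South Borough: $2,376,950 · Central District: $769,950 · Ashcroft Township: $1,406,150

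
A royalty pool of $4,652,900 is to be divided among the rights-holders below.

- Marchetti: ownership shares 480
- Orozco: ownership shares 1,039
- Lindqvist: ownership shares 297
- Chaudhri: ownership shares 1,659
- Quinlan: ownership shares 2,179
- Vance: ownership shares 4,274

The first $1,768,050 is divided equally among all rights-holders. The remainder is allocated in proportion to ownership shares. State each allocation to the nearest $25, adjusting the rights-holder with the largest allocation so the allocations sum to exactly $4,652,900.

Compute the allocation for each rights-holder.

$1,768,050 shared equally gives $294,675 per rights-holder.
Remainder $2,884,850 by ownership shares (total 9,928): Marchetti 139,477.03 → $139,475; Orozco 301,909.66 → $301,900; Lindqvist 86,301.42 → $86,300; Chaudhri 482,067.50 → $482,075; Quinlan 633,167.62 → $633,175; Vance 1,241,926.76 → $1,241,925.
Totals: Marchetti $294,675 + $139,475 = $434,150; Orozco $294,675 + $301,900 = $596,575; Lindqvist $294,675 + $86,300 = $380,975; Chaudhri $294,675 + $482,075 = $776,750; Quinlan $294,675 + $633,175 = $927,850; Vance $294,675 + $1,241,925 = $1,536,600.

Marchetti: $434,150 | Orozco: $596,575 | Lindqvist: $380,975 | Chaudhri: $776,750 | Quinlan: $927,850 | Vance: $1,536,600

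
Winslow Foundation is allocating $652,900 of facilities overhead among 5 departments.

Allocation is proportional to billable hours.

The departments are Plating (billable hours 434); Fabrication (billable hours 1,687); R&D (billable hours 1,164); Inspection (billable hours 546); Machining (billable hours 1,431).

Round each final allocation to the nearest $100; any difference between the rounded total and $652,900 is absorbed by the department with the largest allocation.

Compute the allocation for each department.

Sum of billable hours: 5,262.
Unrounded shares: Plating 434/5,262 × $652,900 = 53,849.98; Fabrication 1,687/5,262 × $652,900 = 209,320.09; R&D 1,164/5,262 × $652,900 = 144,427.14; Inspection 546/5,262 × $652,900 = 67,746.75; Machining 1,431/5,262 × $652,900 = 177,556.04.
After rounding ($100): Plating $53,800; Fabrication $209,300; R&D $144,400; Inspection $67,700; Machining $177,600. Sum = $652,800.
Difference $652,900 − $652,800 = +$100 applied to largest allocation (Fabrication): Fabrication becomes $209,400.

Plating: $53,800 | Fabrication: $209,400 | R&D: $144,400 | Inspection: $67,700 | Machining: $177,600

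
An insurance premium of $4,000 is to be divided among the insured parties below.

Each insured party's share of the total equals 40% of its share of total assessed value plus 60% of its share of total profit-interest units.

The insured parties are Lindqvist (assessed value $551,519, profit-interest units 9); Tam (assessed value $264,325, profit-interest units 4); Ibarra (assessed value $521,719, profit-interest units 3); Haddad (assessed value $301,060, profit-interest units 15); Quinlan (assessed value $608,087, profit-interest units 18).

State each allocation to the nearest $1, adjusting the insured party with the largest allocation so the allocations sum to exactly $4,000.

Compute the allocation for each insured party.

Lindqvist: $834 · Tam: $384 · Ibarra: $518 · Haddad: $949 · Quinlan: $1,315

Totals — assessed value 2,246,710, profit-interest units 49.
Blended shares (40% assessed value + 60% profit-interest units): Lindqvist 0.2084; Tam 0.0960; Ibarra 0.1296; Haddad 0.2373; Quinlan 0.3287.
Raw shares: Lindqvist 833.58; Tam 384.16; Ibarra 518.48; Haddad 949.09; Quinlan 1,314.68.
At nearest $1: Lindqvist $834; Tam $384; Ibarra $518; Haddad $949; Quinlan $1,315. Sum = $4,000.
No rounding difference to absorb.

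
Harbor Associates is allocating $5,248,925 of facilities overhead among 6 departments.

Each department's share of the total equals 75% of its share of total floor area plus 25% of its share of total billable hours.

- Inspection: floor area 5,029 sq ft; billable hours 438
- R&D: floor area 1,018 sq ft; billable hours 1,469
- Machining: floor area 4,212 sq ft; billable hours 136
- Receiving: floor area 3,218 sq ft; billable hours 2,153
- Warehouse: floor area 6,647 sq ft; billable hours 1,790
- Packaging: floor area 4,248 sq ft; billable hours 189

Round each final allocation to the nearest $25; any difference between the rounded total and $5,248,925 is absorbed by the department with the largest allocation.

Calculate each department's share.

Totals — floor area 24,372, billable hours 6,175.
Composite weights (75% floor area + 25% billable hours): Inspection 0.1725; R&D 0.0908; Machining 0.1351; Receiving 0.1862; Warehouse 0.2770; Packaging 0.1384.
Pro-rata amounts: Inspection 905,388.66; R&D 476,605.63; Machining 709,245.38; Receiving 977,316.06; Warehouse 1,454,046.12; Packaging 726,323.16.
After rounding ($25): Inspection $905,400; R&D $476,600; Machining $709,250; Receiving $977,325; Warehouse $1,454,050; Packaging $726,325. Sum = $5,248,950.
Difference $5,248,925 − $5,248,950 = −$25 applied to largest allocation (Warehouse): Warehouse becomes $1,454,025.

Inspection: $905,400; R&D: $476,600; Machining: $709,250; Receiving: $977,325; Warehouse: $1,454,025; Packaging: $726,325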